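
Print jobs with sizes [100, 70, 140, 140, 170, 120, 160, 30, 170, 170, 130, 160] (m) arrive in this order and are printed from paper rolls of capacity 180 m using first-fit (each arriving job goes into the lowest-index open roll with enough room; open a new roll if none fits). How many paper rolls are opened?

10

  100 → roll 1 (new)  [load 100/180]
  70 → roll 1  [load 170/180]
  140 → roll 2 (new)  [load 140/180]
  140 → roll 3 (new)  [load 140/180]
  170 → roll 4 (new)  [load 170/180]
  120 → roll 5 (new)  [load 120/180]
  160 → roll 6 (new)  [load 160/180]
  30 → roll 2  [load 170/180]
  170 → roll 7 (new)  [load 170/180]
  170 → roll 8 (new)  [load 170/180]
  130 → roll 9 (new)  [load 130/180]
  160 → roll 10 (new)  [load 160/180]
10 paper rolls opened.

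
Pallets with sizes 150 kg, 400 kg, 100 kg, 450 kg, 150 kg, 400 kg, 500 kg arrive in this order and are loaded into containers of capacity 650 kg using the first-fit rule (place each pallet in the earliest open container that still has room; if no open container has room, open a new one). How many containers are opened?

4

  150 → container 1 (new)  [load 150/650]
  400 → container 1  [load 550/650]
  100 → container 1  [load 650/650]
  450 → container 2 (new)  [load 450/650]
  150 → container 2  [load 600/650]
  400 → container 3 (new)  [load 400/650]
  500 → container 4 (new)  [load 500/650]
4 containers opened.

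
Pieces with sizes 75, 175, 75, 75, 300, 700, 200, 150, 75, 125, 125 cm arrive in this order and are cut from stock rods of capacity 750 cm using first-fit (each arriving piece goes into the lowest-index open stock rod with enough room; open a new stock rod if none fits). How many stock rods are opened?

3

  75 → stock rod 1 (new)  [load 75/750]
  175 → stock rod 1  [load 250/750]
  75 → stock rod 1  [load 325/750]
  75 → stock rod 1  [load 400/750]
  300 → stock rod 1  [load 700/750]
  700 → stock rod 2 (new)  [load 700/750]
  200 → stock rod 3 (new)  [load 200/750]
  150 → stock rod 3  [load 350/750]
  75 → stock rod 3  [load 425/750]
  125 → stock rod 3  [load 550/750]
  125 → stock rod 3  [load 675/750]
3 stock rods opened.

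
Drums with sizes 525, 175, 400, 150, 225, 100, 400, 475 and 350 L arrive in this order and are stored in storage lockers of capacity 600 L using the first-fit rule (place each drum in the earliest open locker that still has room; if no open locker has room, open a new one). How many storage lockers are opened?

6

  525 → locker 1 (new)  [load 525/600]
  175 → locker 2 (new)  [load 175/600]
  400 → locker 2  [load 575/600]
  150 → locker 3 (new)  [load 150/600]
  225 → locker 3  [load 375/600]
  100 → locker 3  [load 475/600]
  400 → locker 4 (new)  [load 400/600]
  475 → locker 5 (new)  [load 475/600]
  350 → locker 6 (new)  [load 350/600]
6 storage lockers opened.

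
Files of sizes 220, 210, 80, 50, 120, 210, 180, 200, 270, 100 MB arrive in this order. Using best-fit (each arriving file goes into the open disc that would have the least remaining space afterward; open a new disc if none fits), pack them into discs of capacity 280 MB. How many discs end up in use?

  220 → disc 1 (new)  [load 220/280]
  210 → disc 2 (new)  [load 210/280]
  80 → disc 3 (new)  [load 80/280]
  50 → disc 1  [load 270/280]
  120 → disc 3  [load 200/280]
  210 → disc 4 (new)  [load 210/280]
  180 → disc 5 (new)  [load 180/280]
  200 → disc 6 (new)  [load 200/280]
  270 → disc 7 (new)  [load 270/280]
  100 → disc 5  [load 280/280]
7 discs opened.

7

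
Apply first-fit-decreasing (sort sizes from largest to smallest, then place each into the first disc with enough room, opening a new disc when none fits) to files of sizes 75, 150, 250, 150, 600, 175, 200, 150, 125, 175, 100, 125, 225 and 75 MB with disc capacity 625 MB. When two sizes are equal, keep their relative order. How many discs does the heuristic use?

Sorted descending: 600, 250, 225, 200, 175, 175, 150, 150, 150, 125, 125, 100, 75, 75.
  600 → disc 1 (new)  [load 600/625]
  250 → disc 2 (new)  [load 250/625]
  225 → disc 2  [load 475/625]
  200 → disc 3 (new)  [load 200/625]
  175 → disc 3  [load 375/625]
  175 → disc 3  [load 550/625]
  150 → disc 2  [load 625/625]
  150 → disc 4 (new)  [load 150/625]
  150 → disc 4  [load 300/625]
  125 → disc 4  [load 425/625]
  125 → disc 4  [load 550/625]
  100 → disc 5 (new)  [load 100/625]
  75 → disc 3  [load 625/625]
  75 → disc 4  [load 625/625]
5 discs opened.

5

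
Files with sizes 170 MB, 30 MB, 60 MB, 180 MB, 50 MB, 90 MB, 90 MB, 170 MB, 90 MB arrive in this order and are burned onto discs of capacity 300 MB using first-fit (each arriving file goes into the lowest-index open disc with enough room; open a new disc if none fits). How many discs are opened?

4

  170 → disc 1 (new)  [load 170/300]
  30 → disc 1  [load 200/300]
  60 → disc 1  [load 260/300]
  180 → disc 2 (new)  [load 180/300]
  50 → disc 2  [load 230/300]
  90 → disc 3 (new)  [load 90/300]
  90 → disc 3  [load 180/300]
  170 → disc 4 (new)  [load 170/300]
  90 → disc 3  [load 270/300]
4 discs opened.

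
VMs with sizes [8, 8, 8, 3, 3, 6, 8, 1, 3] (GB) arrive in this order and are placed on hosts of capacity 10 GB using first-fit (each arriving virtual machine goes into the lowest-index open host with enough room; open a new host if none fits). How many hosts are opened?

6

  8 → host 1 (new)  [load 8/10]
  8 → host 2 (new)  [load 8/10]
  8 → host 3 (new)  [load 8/10]
  3 → host 4 (new)  [load 3/10]
  3 → host 4  [load 6/10]
  6 → host 5 (new)  [load 6/10]
  8 → host 6 (new)  [load 8/10]
  1 → host 1  [load 9/10]
  3 → host 4  [load 9/10]
6 hosts opened.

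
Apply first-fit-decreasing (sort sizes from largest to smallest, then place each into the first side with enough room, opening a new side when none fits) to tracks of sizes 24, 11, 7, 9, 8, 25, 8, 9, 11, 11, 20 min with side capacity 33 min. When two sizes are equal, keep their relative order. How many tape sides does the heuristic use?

5

Sorted descending: 25, 24, 20, 11, 11, 11, 9, 9, 8, 8, 7.
  25 → side 1 (new)  [load 25/33]
  24 → side 2 (new)  [load 24/33]
  20 → side 3 (new)  [load 20/33]
  11 → side 3  [load 31/33]
  11 → side 4 (new)  [load 11/33]
  11 → side 4  [load 22/33]
  9 → side 2  [load 33/33]
  9 → side 4  [load 31/33]
  8 → side 1  [load 33/33]
  8 → side 5 (new)  [load 8/33]
  7 → side 5  [load 15/33]
5 tape sides opened.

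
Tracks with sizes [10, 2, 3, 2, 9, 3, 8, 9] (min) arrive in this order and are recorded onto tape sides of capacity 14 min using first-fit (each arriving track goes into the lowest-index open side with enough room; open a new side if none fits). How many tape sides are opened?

  10 → side 1 (new)  [load 10/14]
  2 → side 1  [load 12/14]
  3 → side 2 (new)  [load 3/14]
  2 → side 1  [load 14/14]
  9 → side 2  [load 12/14]
  3 → side 3 (new)  [load 3/14]
  8 → side 3  [load 11/14]
  9 → side 4 (new)  [load 9/14]
4 tape sides opened.

4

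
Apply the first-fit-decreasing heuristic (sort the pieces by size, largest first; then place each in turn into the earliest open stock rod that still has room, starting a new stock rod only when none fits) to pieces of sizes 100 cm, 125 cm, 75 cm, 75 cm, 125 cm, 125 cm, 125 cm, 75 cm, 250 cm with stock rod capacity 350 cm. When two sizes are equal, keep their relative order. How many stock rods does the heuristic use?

4

Sorted descending: 250, 125, 125, 125, 125, 100, 75, 75, 75.
  250 → stock rod 1 (new)  [load 250/350]
  125 → stock rod 2 (new)  [load 125/350]
  125 → stock rod 2  [load 250/350]
  125 → stock rod 3 (new)  [load 125/350]
  125 → stock rod 3  [load 250/350]
  100 → stock rod 1  [load 350/350]
  75 → stock rod 2  [load 325/350]
  75 → stock rod 3  [load 325/350]
  75 → stock rod 4 (new)  [load 75/350]
4 stock rods opened.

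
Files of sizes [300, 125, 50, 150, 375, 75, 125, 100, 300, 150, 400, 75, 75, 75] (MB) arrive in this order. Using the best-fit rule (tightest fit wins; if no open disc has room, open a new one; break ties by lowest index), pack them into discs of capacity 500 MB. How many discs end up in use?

6

  300 → disc 1 (new)  [load 300/500]
  125 → disc 1  [load 425/500]
  50 → disc 1  [load 475/500]
  150 → disc 2 (new)  [load 150/500]
  375 → disc 3 (new)  [load 375/500]
  75 → disc 3  [load 450/500]
  125 → disc 2  [load 275/500]
  100 → disc 2  [load 375/500]
  300 → disc 4 (new)  [load 300/500]
  150 → disc 4  [load 450/500]
  400 → disc 5 (new)  [load 400/500]
  75 → disc 5  [load 475/500]
  75 → disc 2  [load 450/500]
  75 → disc 6 (new)  [load 75/500]
6 discs opened.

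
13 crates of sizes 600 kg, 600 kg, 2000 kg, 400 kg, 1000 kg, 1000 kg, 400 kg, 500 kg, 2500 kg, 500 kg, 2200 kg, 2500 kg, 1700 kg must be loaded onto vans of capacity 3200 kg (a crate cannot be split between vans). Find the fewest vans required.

Total = 2500 + 2500 + 2200 + 2000 + 1700 + 1000 + 1000 + 600 + 600 + 500 + 500 + 400 + 400 = 15900 kg.
Lower bound: ⌈15900/3200⌉ = 5 vans.
A packing using 6 vans:
  van 1: 2500 + 600 = 3100
  van 2: 2500 + 600 = 3100
  van 3: 2200 + 1000 = 3200
  van 4: 2000 + 1000 = 3000
  van 5: 1700 + 500 + 500 + 400 = 3100
  van 6: 400 = 400
No arrangement into 5 vans stays within capacity, so 6 is optimal.

6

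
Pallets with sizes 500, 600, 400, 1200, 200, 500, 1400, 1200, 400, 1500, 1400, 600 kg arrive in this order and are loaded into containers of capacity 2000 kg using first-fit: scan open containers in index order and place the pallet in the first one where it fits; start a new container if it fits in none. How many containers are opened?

6

  500 → container 1 (new)  [load 500/2000]
  600 → container 1  [load 1100/2000]
  400 → container 1  [load 1500/2000]
  1200 → container 2 (new)  [load 1200/2000]
  200 → container 1  [load 1700/2000]
  500 → container 2  [load 1700/2000]
  1400 → container 3 (new)  [load 1400/2000]
  1200 → container 4 (new)  [load 1200/2000]
  400 → container 3  [load 1800/2000]
  1500 → container 5 (new)  [load 1500/2000]
  1400 → container 6 (new)  [load 1400/2000]
  600 → container 4  [load 1800/2000]
6 containers opened.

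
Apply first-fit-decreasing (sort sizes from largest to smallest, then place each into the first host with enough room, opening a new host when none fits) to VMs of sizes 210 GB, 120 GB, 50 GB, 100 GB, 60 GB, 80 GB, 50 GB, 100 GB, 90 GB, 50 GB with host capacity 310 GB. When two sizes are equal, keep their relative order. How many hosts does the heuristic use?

Sorted descending: 210, 120, 100, 100, 90, 80, 60, 50, 50, 50.
  210 → host 1 (new)  [load 210/310]
  120 → host 2 (new)  [load 120/310]
  100 → host 1  [load 310/310]
  100 → host 2  [load 220/310]
  90 → host 2  [load 310/310]
  80 → host 3 (new)  [load 80/310]
  60 → host 3  [load 140/310]
  50 → host 3  [load 190/310]
  50 → host 3  [load 240/310]
  50 → host 3  [load 290/310]
3 hosts opened.

3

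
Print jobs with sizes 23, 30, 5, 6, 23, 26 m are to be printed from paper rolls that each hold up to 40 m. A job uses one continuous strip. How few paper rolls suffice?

Total = 30 + 26 + 23 + 23 + 6 + 5 = 113 m.
Lower bound: ⌈113/40⌉ = 3 paper rolls.
Also, 4 print jobs each exceed 20 m, and no two of those can share a roll, so at least 4 paper rolls are needed.
A packing using 4 paper rolls:
  roll 1: 30 + 6 = 36
  roll 2: 26 + 5 = 31
  roll 3: 23 = 23
  roll 4: 23 = 23
This matches the lower bound, so 4 is optimal.

4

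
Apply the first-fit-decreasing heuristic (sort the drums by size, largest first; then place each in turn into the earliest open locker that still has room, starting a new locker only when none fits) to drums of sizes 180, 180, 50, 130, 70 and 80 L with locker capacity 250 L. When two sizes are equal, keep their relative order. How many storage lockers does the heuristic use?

Sorted descending: 180, 180, 130, 80, 70, 50.
  180 → locker 1 (new)  [load 180/250]
  180 → locker 2 (new)  [load 180/250]
  130 → locker 3 (new)  [load 130/250]
  80 → locker 3  [load 210/250]
  70 → locker 1  [load 250/250]
  50 → locker 2  [load 230/250]
3 storage lockers opened.

3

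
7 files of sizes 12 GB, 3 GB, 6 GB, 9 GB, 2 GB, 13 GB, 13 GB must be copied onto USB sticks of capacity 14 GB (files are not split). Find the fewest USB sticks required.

5

Total = 13 + 13 + 12 + 9 + 6 + 3 + 2 = 58 GB.
Lower bound: ⌈58/14⌉ = 5 USB sticks.
A packing using 5 USB sticks:
  USB stick 1: 13 = 13
  USB stick 2: 13 = 13
  USB stick 3: 12 + 2 = 14
  USB stick 4: 9 + 3 = 12
  USB stick 5: 6 = 6
This matches the lower bound, so 5 is optimal.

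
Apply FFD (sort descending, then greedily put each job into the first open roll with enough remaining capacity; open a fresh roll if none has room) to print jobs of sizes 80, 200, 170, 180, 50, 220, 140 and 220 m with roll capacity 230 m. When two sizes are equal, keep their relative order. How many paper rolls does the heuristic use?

6

Sorted descending: 220, 220, 200, 180, 170, 140, 80, 50.
  220 → roll 1 (new)  [load 220/230]
  220 → roll 2 (new)  [load 220/230]
  200 → roll 3 (new)  [load 200/230]
  180 → roll 4 (new)  [load 180/230]
  170 → roll 5 (new)  [load 170/230]
  140 → roll 6 (new)  [load 140/230]
  80 → roll 6  [load 220/230]
  50 → roll 4  [load 230/230]
6 paper rolls opened.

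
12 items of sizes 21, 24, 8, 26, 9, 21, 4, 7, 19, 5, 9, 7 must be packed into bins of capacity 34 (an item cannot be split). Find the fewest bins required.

5

Total = 26 + 24 + 21 + 21 + 19 + 9 + 9 + 8 + 7 + 7 + 5 + 4 = 160.
Lower bound: ⌈160/34⌉ = 5 bins.
A packing using 5 bins:
  bin 1: 26 + 8 = 34
  bin 2: 24 + 9 = 33
  bin 3: 21 + 9 + 4 = 34
  bin 4: 21 + 7 + 5 = 33
  bin 5: 19 + 7 = 26
This matches the lower bound, so 5 is optimal.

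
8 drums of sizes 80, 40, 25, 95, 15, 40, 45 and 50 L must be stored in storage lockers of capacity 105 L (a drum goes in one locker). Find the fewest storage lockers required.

4

Total = 95 + 80 + 50 + 45 + 40 + 40 + 25 + 15 = 390 L.
Lower bound: ⌈390/105⌉ = 4 storage lockers.
A packing using 4 storage lockers:
  locker 1: 95 = 95
  locker 2: 80 + 25 = 105
  locker 3: 50 + 45 = 95
  locker 4: 40 + 40 + 15 = 95
This matches the lower bound, so 4 is optimal.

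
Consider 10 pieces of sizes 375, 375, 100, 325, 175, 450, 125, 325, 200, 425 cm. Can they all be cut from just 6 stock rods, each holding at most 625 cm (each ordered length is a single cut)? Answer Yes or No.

Yes

A valid assignment using 6 stock rods:
  stock rod 1: 450 + 175 = 625
  stock rod 2: 425 + 200 = 625
  stock rod 3: 375 + 125 + 100 = 600
  stock rod 4: 375 = 375
  stock rod 5: 325 = 325
  stock rod 6: 325 = 325
Every load is within 625 cm, so 6 stock rods suffice.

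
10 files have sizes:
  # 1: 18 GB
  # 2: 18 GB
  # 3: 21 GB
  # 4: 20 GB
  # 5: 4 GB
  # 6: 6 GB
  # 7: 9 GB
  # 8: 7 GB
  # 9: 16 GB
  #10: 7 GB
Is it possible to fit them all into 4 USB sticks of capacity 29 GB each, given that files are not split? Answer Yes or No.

Total = 126 GB; ⌈126/29⌉ = 5.
At least 5 USB sticks are required, but only 4 are allowed.

No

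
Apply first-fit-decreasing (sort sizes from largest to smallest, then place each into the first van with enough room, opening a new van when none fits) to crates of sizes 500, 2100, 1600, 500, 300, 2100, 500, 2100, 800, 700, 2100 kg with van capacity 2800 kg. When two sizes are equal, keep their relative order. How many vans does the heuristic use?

Sorted descending: 2100, 2100, 2100, 2100, 1600, 800, 700, 500, 500, 500, 300.
  2100 → van 1 (new)  [load 2100/2800]
  2100 → van 2 (new)  [load 2100/2800]
  2100 → van 3 (new)  [load 2100/2800]
  2100 → van 4 (new)  [load 2100/2800]
  1600 → van 5 (new)  [load 1600/2800]
  800 → van 5  [load 2400/2800]
  700 → van 1  [load 2800/2800]
  500 → van 2  [load 2600/2800]
  500 → van 3  [load 2600/2800]
  500 → van 4  [load 2600/2800]
  300 → van 5  [load 2700/2800]
5 vans opened.

5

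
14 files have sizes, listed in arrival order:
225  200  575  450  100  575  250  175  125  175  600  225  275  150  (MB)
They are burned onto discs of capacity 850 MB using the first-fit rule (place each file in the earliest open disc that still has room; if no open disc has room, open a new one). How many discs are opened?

  225 → disc 1 (new)  [load 225/850]
  200 → disc 1  [load 425/850]
  575 → disc 2 (new)  [load 575/850]
  450 → disc 3 (new)  [load 450/850]
  100 → disc 1  [load 525/850]
  575 → disc 4 (new)  [load 575/850]
  250 → disc 1  [load 775/850]
  175 → disc 2  [load 750/850]
  125 → disc 3  [load 575/850]
  175 → disc 3  [load 750/850]
  600 → disc 5 (new)  [load 600/850]
  225 → disc 4  [load 800/850]
  275 → disc 6 (new)  [load 275/850]
  150 → disc 5  [load 750/850]
6 discs opened.

6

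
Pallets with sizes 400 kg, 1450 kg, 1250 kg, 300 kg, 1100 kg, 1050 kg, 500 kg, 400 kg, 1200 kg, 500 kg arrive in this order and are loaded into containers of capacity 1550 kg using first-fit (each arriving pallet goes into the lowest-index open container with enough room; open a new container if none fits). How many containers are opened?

  400 → container 1 (new)  [load 400/1550]
  1450 → container 2 (new)  [load 1450/1550]
  1250 → container 3 (new)  [load 1250/1550]
  300 → container 1  [load 700/1550]
  1100 → container 4 (new)  [load 1100/1550]
  1050 → container 5 (new)  [load 1050/1550]
  500 → container 1  [load 1200/1550]
  400 → container 4  [load 1500/1550]
  1200 → container 6 (new)  [load 1200/1550]
  500 → container 5  [load 1550/1550]
6 containers opened.

6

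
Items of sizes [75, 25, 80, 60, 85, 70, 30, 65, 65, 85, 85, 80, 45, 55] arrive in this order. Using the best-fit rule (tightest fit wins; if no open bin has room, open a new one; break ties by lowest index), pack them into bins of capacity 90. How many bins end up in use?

  75 → bin 1 (new)  [load 75/90]
  25 → bin 2 (new)  [load 25/90]
  80 → bin 3 (new)  [load 80/90]
  60 → bin 2  [load 85/90]
  85 → bin 4 (new)  [load 85/90]
  70 → bin 5 (new)  [load 70/90]
  30 → bin 6 (new)  [load 30/90]
  65 → bin 7 (new)  [load 65/90]
  65 → bin 8 (new)  [load 65/90]
  85 → bin 9 (new)  [load 85/90]
  85 → bin 10 (new)  [load 85/90]
  80 → bin 11 (new)  [load 80/90]
  45 → bin 6  [load 75/90]
  55 → bin 12 (new)  [load 55/90]
12 bins opened.

12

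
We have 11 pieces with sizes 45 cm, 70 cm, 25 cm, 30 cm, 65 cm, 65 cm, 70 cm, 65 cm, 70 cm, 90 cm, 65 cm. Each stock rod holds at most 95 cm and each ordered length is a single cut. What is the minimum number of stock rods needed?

9

Total = 90 + 70 + 70 + 70 + 65 + 65 + 65 + 65 + 45 + 30 + 25 = 660 cm.
Lower bound: ⌈660/95⌉ = 7 stock rods.
Also, 8 pieces each exceed 95/2 cm, and no two of those can share a stock rod, so at least 8 stock rods are needed.
A packing using 9 stock rods:
  stock rod 1: 90 = 90
  stock rod 2: 70 + 25 = 95
  stock rod 3: 70 = 70
  stock rod 4: 70 = 70
  stock rod 5: 65 + 30 = 95
  stock rod 6: 65 = 65
  stock rod 7: 65 = 65
  stock rod 8: 65 = 65
  stock rod 9: 45 = 45
No arrangement into 8 stock rods stays within capacity, so 9 is optimal.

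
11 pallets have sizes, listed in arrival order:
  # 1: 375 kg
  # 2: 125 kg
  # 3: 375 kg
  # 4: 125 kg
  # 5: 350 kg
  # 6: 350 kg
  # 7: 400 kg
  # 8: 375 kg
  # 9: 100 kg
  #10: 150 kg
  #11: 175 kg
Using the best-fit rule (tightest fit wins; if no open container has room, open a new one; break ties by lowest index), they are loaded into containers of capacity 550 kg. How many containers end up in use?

  375 → container 1 (new)  [load 375/550]
  125 → container 1  [load 500/550]
  375 → container 2 (new)  [load 375/550]
  125 → container 2  [load 500/550]
  350 → container 3 (new)  [load 350/550]
  350 → container 4 (new)  [load 350/550]
  400 → container 5 (new)  [load 400/550]
  375 → container 6 (new)  [load 375/550]
  100 → container 5  [load 500/550]
  150 → container 6  [load 525/550]
  175 → container 3  [load 525/550]
6 containers opened.

6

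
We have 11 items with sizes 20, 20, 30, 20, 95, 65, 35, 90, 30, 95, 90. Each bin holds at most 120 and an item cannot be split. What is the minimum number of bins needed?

Total = 95 + 95 + 90 + 90 + 65 + 35 + 30 + 30 + 20 + 20 + 20 = 590.
Lower bound: ⌈590/120⌉ = 5 bins.
A packing using 5 bins:
  bin 1: 95 + 20 = 115
  bin 2: 95 + 20 = 115
  bin 3: 90 + 30 = 120
  bin 4: 90 + 30 = 120
  bin 5: 65 + 35 + 20 = 120
This matches the lower bound, so 5 is optimal.

5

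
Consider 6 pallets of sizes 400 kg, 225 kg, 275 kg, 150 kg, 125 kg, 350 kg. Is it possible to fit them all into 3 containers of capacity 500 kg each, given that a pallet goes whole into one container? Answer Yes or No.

No

Total = 1525 kg; ⌈1525/500⌉ = 4.
At least 4 containers are required, but only 3 are allowed.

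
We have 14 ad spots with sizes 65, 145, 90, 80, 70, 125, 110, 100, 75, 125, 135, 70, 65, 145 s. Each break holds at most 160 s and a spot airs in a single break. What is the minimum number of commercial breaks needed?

11

Total = 145 + 145 + 135 + 125 + 125 + 110 + 100 + 90 + 80 + 75 + 70 + 70 + 65 + 65 = 1400 s.
Lower bound: ⌈1400/160⌉ = 9 commercial breaks.
A packing using 11 commercial breaks:
  break 1: 145 = 145
  break 2: 145 = 145
  break 3: 135 = 135
  break 4: 125 = 125
  break 5: 125 = 125
  break 6: 110 = 110
  break 7: 100 = 100
  break 8: 90 + 70 = 160
  break 9: 80 + 75 = 155
  break 10: 70 + 65 = 135
  break 11: 65 = 65
No arrangement into 10 commercial breaks stays within capacity, so 11 is optimal.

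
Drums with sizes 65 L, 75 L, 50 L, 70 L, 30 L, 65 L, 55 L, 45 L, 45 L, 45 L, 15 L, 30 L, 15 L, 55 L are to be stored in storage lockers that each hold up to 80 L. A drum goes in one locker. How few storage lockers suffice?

10

Total = 75 + 70 + 65 + 65 + 55 + 55 + 50 + 45 + 45 + 45 + 30 + 30 + 15 + 15 = 660 L.
Lower bound: ⌈660/80⌉ = 9 storage lockers.
Also, 10 drums each exceed 40 L, and no two of those can share a locker, so at least 10 storage lockers are needed.
A packing using 10 storage lockers:
  locker 1: 75 = 75
  locker 2: 70 = 70
  locker 3: 65 + 15 = 80
  locker 4: 65 + 15 = 80
  locker 5: 55 = 55
  locker 6: 55 = 55
  locker 7: 50 + 30 = 80
  locker 8: 45 + 30 = 75
  locker 9: 45 = 45
  locker 10: 45 = 45
This matches the lower bound, so 10 is optimal.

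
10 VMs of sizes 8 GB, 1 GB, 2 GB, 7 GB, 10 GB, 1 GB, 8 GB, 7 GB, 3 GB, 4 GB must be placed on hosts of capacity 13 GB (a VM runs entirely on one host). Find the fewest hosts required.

Total = 10 + 8 + 8 + 7 + 7 + 4 + 3 + 2 + 1 + 1 = 51 GB.
Lower bound: ⌈51/13⌉ = 4 hosts.
Also, 5 VMs each exceed 13/2 GB, and no two of those can share a host, so at least 5 hosts are needed.
A packing using 5 hosts:
  host 1: 10 + 3 = 13
  host 2: 8 + 4 + 1 = 13
  host 3: 8 + 2 + 1 = 11
  host 4: 7 = 7
  host 5: 7 = 7
This matches the lower bound, so 5 is optimal.

5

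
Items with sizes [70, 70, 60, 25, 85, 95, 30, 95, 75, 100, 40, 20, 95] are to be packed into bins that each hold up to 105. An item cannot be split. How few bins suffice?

9

Total = 100 + 95 + 95 + 95 + 85 + 75 + 70 + 70 + 60 + 40 + 30 + 25 + 20 = 860.
Lower bound: ⌈860/105⌉ = 9 bins.
A packing using 9 bins:
  bin 1: 100 = 100
  bin 2: 95 = 95
  bin 3: 95 = 95
  bin 4: 95 = 95
  bin 5: 85 + 20 = 105
  bin 6: 75 + 30 = 105
  bin 7: 70 + 25 = 95
  bin 8: 70 = 70
  bin 9: 60 + 40 = 100
This matches the lower bound, so 9 is optimal.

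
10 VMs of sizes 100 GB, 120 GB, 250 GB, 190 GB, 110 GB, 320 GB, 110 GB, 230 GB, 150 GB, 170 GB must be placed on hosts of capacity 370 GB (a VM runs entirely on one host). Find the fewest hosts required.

5

Total = 320 + 250 + 230 + 190 + 170 + 150 + 120 + 110 + 110 + 100 = 1750 GB.
Lower bound: ⌈1750/370⌉ = 5 hosts.
A packing using 5 hosts:
  host 1: 320 = 320
  host 2: 250 + 120 = 370
  host 3: 230 + 110 = 340
  host 4: 190 + 170 = 360
  host 5: 150 + 110 + 100 = 360
This matches the lower bound, so 5 is optimal.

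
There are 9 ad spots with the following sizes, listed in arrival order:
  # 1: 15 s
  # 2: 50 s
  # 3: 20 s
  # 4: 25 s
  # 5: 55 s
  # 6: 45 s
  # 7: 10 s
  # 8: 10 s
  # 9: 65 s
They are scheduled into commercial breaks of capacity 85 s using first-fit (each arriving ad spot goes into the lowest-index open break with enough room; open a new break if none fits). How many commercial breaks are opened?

4

  15 → break 1 (new)  [load 15/85]
  50 → break 1  [load 65/85]
  20 → break 1  [load 85/85]
  25 → break 2 (new)  [load 25/85]
  55 → break 2  [load 80/85]
  45 → break 3 (new)  [load 45/85]
  10 → break 3  [load 55/85]
  10 → break 3  [load 65/85]
  65 → break 4 (new)  [load 65/85]
4 commercial breaks opened.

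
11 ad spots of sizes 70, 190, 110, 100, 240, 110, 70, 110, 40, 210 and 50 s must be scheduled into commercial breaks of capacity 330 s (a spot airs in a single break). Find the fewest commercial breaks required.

4

Total = 240 + 210 + 190 + 110 + 110 + 110 + 100 + 70 + 70 + 50 + 40 = 1300 s.
Lower bound: ⌈1300/330⌉ = 4 commercial breaks.
A packing using 4 commercial breaks:
  break 1: 240 + 50 + 40 = 330
  break 2: 210 + 110 = 320
  break 3: 190 + 70 + 70 = 330
  break 4: 110 + 110 + 100 = 320
This matches the lower bound, so 4 is optimal.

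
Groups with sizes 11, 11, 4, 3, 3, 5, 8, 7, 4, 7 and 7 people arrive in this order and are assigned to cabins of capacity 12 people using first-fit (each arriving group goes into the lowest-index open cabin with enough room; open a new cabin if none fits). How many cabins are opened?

7

  11 → cabin 1 (new)  [load 11/12]
  11 → cabin 2 (new)  [load 11/12]
  4 → cabin 3 (new)  [load 4/12]
  3 → cabin 3  [load 7/12]
  3 → cabin 3  [load 10/12]
  5 → cabin 4 (new)  [load 5/12]
  8 → cabin 5 (new)  [load 8/12]
  7 → cabin 4  [load 12/12]
  4 → cabin 5  [load 12/12]
  7 → cabin 6 (new)  [load 7/12]
  7 → cabin 7 (new)  [load 7/12]
7 cabins opened.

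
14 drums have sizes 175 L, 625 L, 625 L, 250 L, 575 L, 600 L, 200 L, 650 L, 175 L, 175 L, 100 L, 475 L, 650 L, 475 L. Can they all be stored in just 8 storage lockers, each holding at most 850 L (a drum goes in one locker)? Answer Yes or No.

Yes

A valid assignment using 8 storage lockers:
  locker 1: 650 + 200 = 850
  locker 2: 650 + 175 = 825
  locker 3: 625 + 175 = 800
  locker 4: 625 + 175 = 800
  locker 5: 600 + 250 = 850
  locker 6: 575 + 100 = 675
  locker 7: 475 = 475
  locker 8: 475 = 475
Every load is within 850 L, so 8 storage lockers suffice.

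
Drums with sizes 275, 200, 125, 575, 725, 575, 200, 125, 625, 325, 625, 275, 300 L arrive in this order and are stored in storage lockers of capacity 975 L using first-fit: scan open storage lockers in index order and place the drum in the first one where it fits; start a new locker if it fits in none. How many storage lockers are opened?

  275 → locker 1 (new)  [load 275/975]
  200 → locker 1  [load 475/975]
  125 → locker 1  [load 600/975]
  575 → locker 2 (new)  [load 575/975]
  725 → locker 3 (new)  [load 725/975]
  575 → locker 4 (new)  [load 575/975]
  200 → locker 1  [load 800/975]
  125 → locker 1  [load 925/975]
  625 → locker 5 (new)  [load 625/975]
  325 → locker 2  [load 900/975]
  625 → locker 6 (new)  [load 625/975]
  275 → locker 4  [load 850/975]
  300 → locker 5  [load 925/975]
6 storage lockers opened.

6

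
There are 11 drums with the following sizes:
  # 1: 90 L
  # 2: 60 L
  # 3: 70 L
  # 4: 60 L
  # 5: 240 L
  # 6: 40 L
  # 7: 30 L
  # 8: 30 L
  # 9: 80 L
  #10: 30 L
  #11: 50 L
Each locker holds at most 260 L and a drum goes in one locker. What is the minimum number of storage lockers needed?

Total = 240 + 90 + 80 + 70 + 60 + 60 + 50 + 40 + 30 + 30 + 30 = 780 L.
Lower bound: ⌈780/260⌉ = 3 storage lockers.
A packing using 4 storage lockers:
  locker 1: 240 = 240
  locker 2: 90 + 80 + 70 = 240
  locker 3: 60 + 60 + 50 + 40 + 30 = 240
  locker 4: 30 + 30 = 60
No arrangement into 3 storage lockers stays within capacity, so 4 is optimal.

4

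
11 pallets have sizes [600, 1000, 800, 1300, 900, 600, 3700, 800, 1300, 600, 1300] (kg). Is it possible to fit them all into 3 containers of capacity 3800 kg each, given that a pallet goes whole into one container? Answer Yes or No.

Total = 12900 kg; ⌈12900/3800⌉ = 4.
At least 4 containers are required, but only 3 are allowed.

No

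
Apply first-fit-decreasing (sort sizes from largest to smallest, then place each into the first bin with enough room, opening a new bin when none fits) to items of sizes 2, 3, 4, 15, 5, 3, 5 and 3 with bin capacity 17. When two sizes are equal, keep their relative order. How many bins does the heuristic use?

Sorted descending: 15, 5, 5, 4, 3, 3, 3, 2.
  15 → bin 1 (new)  [load 15/17]
  5 → bin 2 (new)  [load 5/17]
  5 → bin 2  [load 10/17]
  4 → bin 2  [load 14/17]
  3 → bin 2  [load 17/17]
  3 → bin 3 (new)  [load 3/17]
  3 → bin 3  [load 6/17]
  2 → bin 1  [load 17/17]
3 bins opened.

3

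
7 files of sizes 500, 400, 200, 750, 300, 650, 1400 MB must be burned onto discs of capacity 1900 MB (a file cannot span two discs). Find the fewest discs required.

Total = 1400 + 750 + 650 + 500 + 400 + 300 + 200 = 4200 MB.
Lower bound: ⌈4200/1900⌉ = 3 discs.
A packing using 3 discs:
  disc 1: 1400 + 500 = 1900
  disc 2: 750 + 650 + 400 = 1800
  disc 3: 300 + 200 = 500
This matches the lower bound, so 3 is optimal.

3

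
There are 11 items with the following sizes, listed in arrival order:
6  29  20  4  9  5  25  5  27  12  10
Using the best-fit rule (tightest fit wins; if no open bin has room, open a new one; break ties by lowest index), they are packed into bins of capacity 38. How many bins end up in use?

5

  6 → bin 1 (new)  [load 6/38]
  29 → bin 1  [load 35/38]
  20 → bin 2 (new)  [load 20/38]
  4 → bin 2  [load 24/38]
  9 → bin 2  [load 33/38]
  5 → bin 2  [load 38/38]
  25 → bin 3 (new)  [load 25/38]
  5 → bin 3  [load 30/38]
  27 → bin 4 (new)  [load 27/38]
  12 → bin 5 (new)  [load 12/38]
  10 → bin 4  [load 37/38]
5 bins opened.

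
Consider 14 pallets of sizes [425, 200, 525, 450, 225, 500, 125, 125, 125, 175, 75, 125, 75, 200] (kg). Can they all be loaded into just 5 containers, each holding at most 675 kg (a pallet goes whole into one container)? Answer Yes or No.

A valid assignment using 5 containers:
  container 1: 525 + 125 = 650
  container 2: 500 + 175 = 675
  container 3: 450 + 225 = 675
  container 4: 425 + 125 + 125 = 675
  container 5: 200 + 200 + 125 + 75 + 75 = 675
Every load is within 675 kg, so 5 containers suffice.

Yes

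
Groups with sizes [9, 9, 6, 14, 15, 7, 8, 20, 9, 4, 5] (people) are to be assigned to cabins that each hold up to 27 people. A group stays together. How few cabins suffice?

Total = 20 + 15 + 14 + 9 + 9 + 9 + 8 + 7 + 6 + 5 + 4 = 106 people.
Lower bound: ⌈106/27⌉ = 4 cabins.
A packing using 4 cabins:
  cabin 1: 20 + 7 = 27
  cabin 2: 15 + 6 + 5 = 26
  cabin 3: 14 + 9 + 4 = 27
  cabin 4: 9 + 9 + 8 = 26
This matches the lower bound, so 4 is optimal.

4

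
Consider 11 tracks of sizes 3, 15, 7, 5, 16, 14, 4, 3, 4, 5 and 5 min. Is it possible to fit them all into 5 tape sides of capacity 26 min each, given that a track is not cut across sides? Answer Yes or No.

Yes

A valid assignment using 4 tape sides:
  side 1: 16 + 7 + 3 = 26
  side 2: 15 + 5 + 5 = 25
  side 3: 14 + 5 + 4 + 3 = 26
  side 4: 4 = 4
That uses only 4 ≤ 5, so 5 tape sides are enough.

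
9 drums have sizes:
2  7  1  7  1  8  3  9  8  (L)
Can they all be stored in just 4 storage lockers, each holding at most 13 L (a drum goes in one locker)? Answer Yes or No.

No

Total = 46 L; ⌈46/13⌉ = 4.
5 drums each exceed half the capacity and cannot share a locker, forcing at least 5 storage lockers.
At least 5 storage lockers are required, but only 4 are allowed.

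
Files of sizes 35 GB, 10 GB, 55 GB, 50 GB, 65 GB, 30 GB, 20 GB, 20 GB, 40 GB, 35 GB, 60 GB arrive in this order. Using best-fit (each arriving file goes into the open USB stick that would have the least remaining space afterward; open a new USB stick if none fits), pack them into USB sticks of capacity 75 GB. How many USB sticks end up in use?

6

  35 → USB stick 1 (new)  [load 35/75]
  10 → USB stick 1  [load 45/75]
  55 → USB stick 2 (new)  [load 55/75]
  50 → USB stick 3 (new)  [load 50/75]
  65 → USB stick 4 (new)  [load 65/75]
  30 → USB stick 1  [load 75/75]
  20 → USB stick 2  [load 75/75]
  20 → USB stick 3  [load 70/75]
  40 → USB stick 5 (new)  [load 40/75]
  35 → USB stick 5  [load 75/75]
  60 → USB stick 6 (new)  [load 60/75]
6 USB sticks opened.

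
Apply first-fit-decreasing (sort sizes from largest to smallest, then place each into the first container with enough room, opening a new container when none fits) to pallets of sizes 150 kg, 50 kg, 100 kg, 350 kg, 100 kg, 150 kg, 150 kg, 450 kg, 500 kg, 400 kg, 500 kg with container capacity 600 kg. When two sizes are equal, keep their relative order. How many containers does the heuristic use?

Sorted descending: 500, 500, 450, 400, 350, 150, 150, 150, 100, 100, 50.
  500 → container 1 (new)  [load 500/600]
  500 → container 2 (new)  [load 500/600]
  450 → container 3 (new)  [load 450/600]
  400 → container 4 (new)  [load 400/600]
  350 → container 5 (new)  [load 350/600]
  150 → container 3  [load 600/600]
  150 → container 4  [load 550/600]
  150 → container 5  [load 500/600]
  100 → container 1  [load 600/600]
  100 → container 2  [load 600/600]
  50 → container 4  [load 600/600]
5 containers opened.

5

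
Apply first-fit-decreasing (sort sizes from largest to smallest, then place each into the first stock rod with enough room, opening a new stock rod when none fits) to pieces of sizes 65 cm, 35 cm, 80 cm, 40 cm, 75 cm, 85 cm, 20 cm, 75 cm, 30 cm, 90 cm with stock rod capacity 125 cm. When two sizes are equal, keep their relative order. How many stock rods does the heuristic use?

Sorted descending: 90, 85, 80, 75, 75, 65, 40, 35, 30, 20.
  90 → stock rod 1 (new)  [load 90/125]
  85 → stock rod 2 (new)  [load 85/125]
  80 → stock rod 3 (new)  [load 80/125]
  75 → stock rod 4 (new)  [load 75/125]
  75 → stock rod 5 (new)  [load 75/125]
  65 → stock rod 6 (new)  [load 65/125]
  40 → stock rod 2  [load 125/125]
  35 → stock rod 1  [load 125/125]
  30 → stock rod 3  [load 110/125]
  20 → stock rod 4  [load 95/125]
6 stock rods opened.

6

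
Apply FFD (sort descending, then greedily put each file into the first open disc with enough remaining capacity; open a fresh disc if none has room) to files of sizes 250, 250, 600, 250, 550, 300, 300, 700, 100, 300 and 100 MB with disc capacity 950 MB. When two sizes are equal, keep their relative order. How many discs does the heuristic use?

Sorted descending: 700, 600, 550, 300, 300, 300, 250, 250, 250, 100, 100.
  700 → disc 1 (new)  [load 700/950]
  600 → disc 2 (new)  [load 600/950]
  550 → disc 3 (new)  [load 550/950]
  300 → disc 2  [load 900/950]
  300 → disc 3  [load 850/950]
  300 → disc 4 (new)  [load 300/950]
  250 → disc 1  [load 950/950]
  250 → disc 4  [load 550/950]
  250 → disc 4  [load 800/950]
  100 → disc 3  [load 950/950]
  100 → disc 4  [load 900/950]
4 discs opened.

4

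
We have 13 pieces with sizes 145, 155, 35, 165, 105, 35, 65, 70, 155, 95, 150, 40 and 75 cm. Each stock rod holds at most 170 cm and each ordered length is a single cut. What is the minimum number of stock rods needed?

9

Total = 165 + 155 + 155 + 150 + 145 + 105 + 95 + 75 + 70 + 65 + 40 + 35 + 35 = 1290 cm.
Lower bound: ⌈1290/170⌉ = 8 stock rods.
A packing using 9 stock rods:
  stock rod 1: 165 = 165
  stock rod 2: 155 = 155
  stock rod 3: 155 = 155
  stock rod 4: 150 = 150
  stock rod 5: 145 = 145
  stock rod 6: 105 + 65 = 170
  stock rod 7: 95 + 75 = 170
  stock rod 8: 70 + 40 + 35 = 145
  stock rod 9: 35 = 35
No arrangement into 8 stock rods stays within capacity, so 9 is optimal.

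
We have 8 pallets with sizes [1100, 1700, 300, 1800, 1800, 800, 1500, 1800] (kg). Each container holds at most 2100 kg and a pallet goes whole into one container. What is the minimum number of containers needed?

Total = 1800 + 1800 + 1800 + 1700 + 1500 + 1100 + 800 + 300 = 10800 kg.
Lower bound: ⌈10800/2100⌉ = 6 containers.
A packing using 6 containers:
  container 1: 1800 + 300 = 2100
  container 2: 1800 = 1800
  container 3: 1800 = 1800
  container 4: 1700 = 1700
  container 5: 1500 = 1500
  container 6: 1100 + 800 = 1900
This matches the lower bound, so 6 is optimal.

6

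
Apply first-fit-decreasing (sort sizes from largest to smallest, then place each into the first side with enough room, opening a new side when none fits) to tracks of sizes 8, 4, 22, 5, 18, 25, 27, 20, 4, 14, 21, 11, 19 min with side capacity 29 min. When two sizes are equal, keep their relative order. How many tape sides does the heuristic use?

Sorted descending: 27, 25, 22, 21, 20, 19, 18, 14, 11, 8, 5, 4, 4.
  27 → side 1 (new)  [load 27/29]
  25 → side 2 (new)  [load 25/29]
  22 → side 3 (new)  [load 22/29]
  21 → side 4 (new)  [load 21/29]
  20 → side 5 (new)  [load 20/29]
  19 → side 6 (new)  [load 19/29]
  18 → side 7 (new)  [load 18/29]
  14 → side 8 (new)  [load 14/29]
  11 → side 7  [load 29/29]
  8 → side 4  [load 29/29]
  5 → side 3  [load 27/29]
  4 → side 2  [load 29/29]
  4 → side 5  [load 24/29]
8 tape sides opened.

8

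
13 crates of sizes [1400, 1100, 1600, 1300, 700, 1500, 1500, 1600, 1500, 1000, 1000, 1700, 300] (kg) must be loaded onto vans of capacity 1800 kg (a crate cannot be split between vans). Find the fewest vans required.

Total = 1700 + 1600 + 1600 + 1500 + 1500 + 1500 + 1400 + 1300 + 1100 + 1000 + 1000 + 700 + 300 = 16200 kg.
Lower bound: ⌈16200/1800⌉ = 9 vans.
Also, 11 crates each exceed 900 kg, and no two of those can share a van, so at least 11 vans are needed.
A packing using 11 vans:
  van 1: 1700 = 1700
  van 2: 1600 = 1600
  van 3: 1600 = 1600
  van 4: 1500 + 300 = 1800
  van 5: 1500 = 1500
  van 6: 1500 = 1500
  van 7: 1400 = 1400
  van 8: 1300 = 1300
  van 9: 1100 + 700 = 1800
  van 10: 1000 = 1000
  van 11: 1000 = 1000
This matches the lower bound, so 11 is optimal.

11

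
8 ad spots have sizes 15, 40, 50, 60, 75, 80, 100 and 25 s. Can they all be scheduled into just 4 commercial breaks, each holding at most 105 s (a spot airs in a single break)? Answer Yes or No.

No

Total = 445 s; ⌈445/105⌉ = 5.
At least 5 commercial breaks are required, but only 4 are allowed.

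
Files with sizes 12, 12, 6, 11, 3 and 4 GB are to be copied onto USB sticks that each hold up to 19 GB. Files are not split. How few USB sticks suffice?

Total = 12 + 12 + 11 + 6 + 4 + 3 = 48 GB.
Lower bound: ⌈48/19⌉ = 3 USB sticks.
A packing using 3 USB sticks:
  USB stick 1: 12 + 6 = 18
  USB stick 2: 12 + 4 + 3 = 19
  USB stick 3: 11 = 11
This matches the lower bound, so 3 is optimal.

3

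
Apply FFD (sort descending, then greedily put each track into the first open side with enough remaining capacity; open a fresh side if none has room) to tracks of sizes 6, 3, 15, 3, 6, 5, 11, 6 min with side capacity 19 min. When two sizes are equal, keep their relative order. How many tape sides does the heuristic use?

Sorted descending: 15, 11, 6, 6, 6, 5, 3, 3.
  15 → side 1 (new)  [load 15/19]
  11 → side 2 (new)  [load 11/19]
  6 → side 2  [load 17/19]
  6 → side 3 (new)  [load 6/19]
  6 → side 3  [load 12/19]
  5 → side 3  [load 17/19]
  3 → side 1  [load 18/19]
  3 → side 4 (new)  [load 3/19]
4 tape sides opened.

4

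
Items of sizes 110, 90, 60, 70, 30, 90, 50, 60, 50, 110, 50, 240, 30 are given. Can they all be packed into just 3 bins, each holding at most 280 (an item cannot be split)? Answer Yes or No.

No

Total = 1040; ⌈1040/280⌉ = 4.
At least 4 bins are required, but only 3 are allowed.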